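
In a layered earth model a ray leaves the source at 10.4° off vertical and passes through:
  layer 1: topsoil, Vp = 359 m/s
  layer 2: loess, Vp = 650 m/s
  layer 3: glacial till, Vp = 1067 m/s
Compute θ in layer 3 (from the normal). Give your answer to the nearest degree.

Snell's law across each interface conserves sin θ / V, so sin θ_3 = V_3·sin θ₁/V₁.
sin θ_3 = 1067 × sin 10.4° / 359 = 0.5365.
θ_3 = 32.45° from the vertical.

32°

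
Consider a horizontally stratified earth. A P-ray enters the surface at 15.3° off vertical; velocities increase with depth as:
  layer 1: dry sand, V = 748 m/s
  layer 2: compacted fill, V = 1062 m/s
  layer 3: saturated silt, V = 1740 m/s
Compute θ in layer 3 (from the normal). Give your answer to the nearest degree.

38°

Snell's law across each interface conserves sin θ / V, so sin θ_3 = V_3·sin θ₁/V₁.
sin θ_3 = 1740 × sin 15.3° / 748 = 0.6138.
θ_3 = arcsin 0.6138 = 37.87°.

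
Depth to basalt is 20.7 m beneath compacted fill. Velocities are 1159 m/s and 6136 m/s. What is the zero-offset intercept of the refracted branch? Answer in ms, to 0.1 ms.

θ_c = arcsin(V₁/V₂) = arcsin(1159/6136) = 10.89°; cos θ_c = 0.9820.
tᵢ = 2h·cos θ_c / V₁ = 2·20.7·0.9820 / 1159 = 0.03508 s.

35.1 ms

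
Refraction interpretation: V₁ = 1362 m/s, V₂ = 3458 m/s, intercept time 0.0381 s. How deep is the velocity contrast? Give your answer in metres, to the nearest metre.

h = tᵢ·V₁·V₂ / (2·√(V₂²−V₁²)).
√(V₂²−V₁²) = √(3458² − 1362²) = 3178.5 m/s.
h = 0.0381 s × 1362 × 3458 / (2 × 3178.5) = 28.23 m.

28 m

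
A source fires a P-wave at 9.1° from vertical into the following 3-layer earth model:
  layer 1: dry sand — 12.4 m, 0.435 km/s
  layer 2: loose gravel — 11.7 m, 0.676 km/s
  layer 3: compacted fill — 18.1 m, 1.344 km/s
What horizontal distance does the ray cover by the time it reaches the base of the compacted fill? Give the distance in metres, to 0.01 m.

p = sin θ₁/V₁ = sin 9.1°/0.435 = 3.6358e-01 s/km is conserved through the stack.
Layer 1: θ = 9.10°; offset = 12.4·tan 9.10° = 1.9862 m.
Layer 2: sin θ = p·0.676 = 0.2458 → θ = 14.23°; offset = 11.7·tan 14.23° = 2.9666 m.
Layer 3: sin θ = p·1.344 = 0.4887 → θ = 29.25°; offset = 18.1·tan 29.25° = 10.1374 m.
Total horizontal offset = 15.0902 m.

15.09 m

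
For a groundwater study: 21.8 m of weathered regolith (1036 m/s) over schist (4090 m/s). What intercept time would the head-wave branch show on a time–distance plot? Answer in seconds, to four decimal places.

θ_c = arcsin(V₁/V₂) = arcsin(1036/4090) = 14.67°; cos θ_c = 0.9674.
tᵢ = 2h·cos θ_c / V₁ = 2·21.8·0.9674 / 1036 = 0.04071 s.

0.0407 s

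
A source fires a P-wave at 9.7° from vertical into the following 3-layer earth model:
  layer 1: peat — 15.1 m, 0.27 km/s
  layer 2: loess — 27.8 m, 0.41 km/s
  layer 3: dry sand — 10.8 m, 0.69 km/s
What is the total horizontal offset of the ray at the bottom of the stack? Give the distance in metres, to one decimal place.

Apply Snell's law at each interface; in layer i the horizontal offset is hᵢ·tan θᵢ.
Layer 1: θ = 9.70°; offset = 15.1·tan 9.70° = 2.581 m.
Layer 2: sin θ = 0.41·sin 9.7°/0.27 = 0.2559, θ = 14.82°; offset = 27.8·tan 14.82° = 7.358 m.
Layer 3: sin θ = 0.69·sin 9.7°/0.27 = 0.4306, θ = 25.50°; offset = 10.8·tan 25.50° = 5.152 m.
Total horizontal offset = 15.091 m.

15.1 m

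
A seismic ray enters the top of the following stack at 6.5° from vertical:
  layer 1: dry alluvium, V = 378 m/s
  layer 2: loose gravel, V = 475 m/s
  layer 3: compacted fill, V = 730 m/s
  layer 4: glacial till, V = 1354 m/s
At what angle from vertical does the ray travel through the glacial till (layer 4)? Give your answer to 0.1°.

23.9°

Snell's law across each interface conserves sin θ / V, so sin θ_4 = V_4·sin θ₁/V₁.
sin θ_4 = 1354 × sin 6.5° / 378 = 0.4055.
θ_4 = 23.92° from the vertical.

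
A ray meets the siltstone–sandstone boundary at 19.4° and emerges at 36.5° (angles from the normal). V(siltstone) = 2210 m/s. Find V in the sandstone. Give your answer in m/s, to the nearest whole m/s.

Snell's law: sin 19.4°/V₁ = sin 36.5°/V₂.
V₂ = V₁·sin 36.5°/sin 19.4° = 2210 × 1.7908 = 3957.59 m/s.

3958 m/s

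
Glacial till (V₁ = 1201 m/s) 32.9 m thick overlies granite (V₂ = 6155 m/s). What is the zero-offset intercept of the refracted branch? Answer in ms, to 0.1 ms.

θ_c = arcsin(V₁/V₂) = arcsin(1201/6155) = 11.25°; cos θ_c = 0.9808.
tᵢ = 2h·cos θ_c / V₁ = 2·32.9·0.9808 / 1201 = 0.05373 s.

53.7 ms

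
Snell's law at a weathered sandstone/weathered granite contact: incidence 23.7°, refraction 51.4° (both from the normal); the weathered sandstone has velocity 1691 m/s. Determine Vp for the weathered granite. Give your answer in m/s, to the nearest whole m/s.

Snell's law: sin 23.7°/V₁ = sin 51.4°/V₂.
V₂ = V₁·sin 51.4°/sin 23.7° = 1691 × 1.9443 = 3287.87 m/s.

3288 m/s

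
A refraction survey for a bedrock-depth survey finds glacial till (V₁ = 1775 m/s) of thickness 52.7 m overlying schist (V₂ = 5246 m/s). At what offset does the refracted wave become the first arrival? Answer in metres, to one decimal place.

149.9 m

θ_c = arcsin(1775/5246) = 19.78°, so cos θ_c = 0.9410 and tᵢ = 2h cos θ_c/V₁ = 0.0559 s.
At crossover x/V₁ = x/V₂ + tᵢ ⇒ x = tᵢ/(1/V₁ − 1/V₂) = 0.05588/(5.6338e-04 − 1.9062e-04) = 149.90 m.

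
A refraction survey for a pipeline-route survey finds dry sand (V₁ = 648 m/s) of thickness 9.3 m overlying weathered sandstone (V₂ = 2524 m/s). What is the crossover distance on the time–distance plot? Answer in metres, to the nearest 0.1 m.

24.2 m

x_cross = 2h·√((V₂+V₁)/(V₂−V₁)).
(V₂+V₁)/(V₂−V₁) = (2524+648)/(2524−648) = 1.6908; √ = 1.3003.
x_cross = 2·9.3·1.3003 = 24.19 m.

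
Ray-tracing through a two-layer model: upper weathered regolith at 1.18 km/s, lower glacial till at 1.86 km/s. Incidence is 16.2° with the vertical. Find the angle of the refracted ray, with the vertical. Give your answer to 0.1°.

26.1°

sin θ₁/V₁ = sin θ₂/V₂ ⇒ sin θ₂ = 1.86·sin 16.2°/1.18 = 1.86·0.2790/1.18 = 0.4398.
θ₂ = sin⁻¹(0.4398) = 26.09° (from vertical).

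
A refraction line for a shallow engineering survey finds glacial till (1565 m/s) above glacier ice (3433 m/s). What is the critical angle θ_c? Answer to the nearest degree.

27°

Critical incidence: sin θ_c = V₁/V₂ = 1565/3433 = 0.4559.
θ_c = arcsin 0.4559 = 27.12°.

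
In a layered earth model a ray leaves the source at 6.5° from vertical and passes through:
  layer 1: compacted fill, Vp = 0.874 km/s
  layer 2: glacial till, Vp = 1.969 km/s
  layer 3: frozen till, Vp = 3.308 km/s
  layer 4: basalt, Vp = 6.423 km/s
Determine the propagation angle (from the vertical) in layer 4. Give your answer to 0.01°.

56.30°

Snell's law across each interface conserves sin θ / V, so sin θ_4 = V_4·sin θ₁/V₁.
sin θ_4 = 6.423 × sin 6.5° / 0.874 = 0.8319.
θ_4 = arcsin 0.8319 = 56.30°.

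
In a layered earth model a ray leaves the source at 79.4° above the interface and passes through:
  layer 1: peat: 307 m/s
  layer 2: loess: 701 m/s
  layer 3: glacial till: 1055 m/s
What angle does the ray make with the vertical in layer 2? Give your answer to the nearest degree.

25°

From the normal: θ₁ = 90° − 79.4° = 10.6°.
Snell's law across each interface conserves sin θ / V, so sin θ_2 = V_2·sin θ₁/V₁.
sin θ_2 = 701 × sin 10.6° / 307 = 0.4200.
θ_2 = 24.84° from the vertical.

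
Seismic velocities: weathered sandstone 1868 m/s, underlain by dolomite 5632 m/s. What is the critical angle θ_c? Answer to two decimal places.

Critical incidence: sin θ_c = V₁/V₂ = 1868/5632 = 0.3317.
θ_c = arcsin 0.3317 = 19.37°.

19.37°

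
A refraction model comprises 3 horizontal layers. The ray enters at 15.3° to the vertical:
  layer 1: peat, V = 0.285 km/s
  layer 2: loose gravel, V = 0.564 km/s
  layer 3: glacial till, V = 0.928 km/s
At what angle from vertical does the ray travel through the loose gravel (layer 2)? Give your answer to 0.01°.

Snell's law across each interface conserves sin θ / V, so sin θ_2 = V_2·sin θ₁/V₁.
sin θ_2 = 0.564 × sin 15.3° / 0.285 = 0.5222.
θ_2 = 31.48° from the vertical.

31.48°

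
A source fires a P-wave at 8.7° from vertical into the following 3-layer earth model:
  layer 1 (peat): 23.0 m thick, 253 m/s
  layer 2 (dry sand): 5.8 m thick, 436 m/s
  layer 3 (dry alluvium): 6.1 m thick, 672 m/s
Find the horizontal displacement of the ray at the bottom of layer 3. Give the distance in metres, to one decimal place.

p = sin θ₁/V₁ = sin 8.7°/253 = 5.9787e-04 s/m is conserved through the stack.
Layer 1: θ = 8.70°; offset = 23.0·tan 8.70° = 3.519 m.
Layer 2: sin θ = p·436 = 0.2607 → θ = 15.11°; offset = 5.8·tan 15.11° = 1.566 m.
Layer 3: sin θ = p·672 = 0.4018 → θ = 23.69°; offset = 6.1·tan 23.69° = 2.676 m.
Σ offsets = 7.762 m.

7.8 m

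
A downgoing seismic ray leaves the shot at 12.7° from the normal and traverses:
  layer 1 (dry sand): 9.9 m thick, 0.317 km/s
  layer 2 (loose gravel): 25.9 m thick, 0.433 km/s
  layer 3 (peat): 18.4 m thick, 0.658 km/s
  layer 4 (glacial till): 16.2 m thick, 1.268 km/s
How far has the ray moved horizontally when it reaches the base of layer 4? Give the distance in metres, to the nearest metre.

50 m

p = sin θ₁/V₁ = sin 12.7°/0.317 = 6.9352e-01 s/km is conserved through the stack.
Layer 1: θ = 12.70°; offset = 9.9·tan 12.70° = 2.231 m.
Layer 2: sin θ = p·0.433 = 0.3003 → θ = 17.48°; offset = 25.9·tan 17.48° = 8.154 m.
Layer 3: sin θ = p·0.658 = 0.4563 → θ = 27.15°; offset = 18.4·tan 27.15° = 9.436 m.
Layer 4: sin θ = p·1.268 = 0.8794 → θ = 61.57°; offset = 16.2·tan 61.57° = 29.922 m.
Summing the layer offsets gives 49.743 m.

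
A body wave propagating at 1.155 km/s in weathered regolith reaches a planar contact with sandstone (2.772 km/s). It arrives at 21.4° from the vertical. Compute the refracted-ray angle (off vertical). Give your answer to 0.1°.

61.1°

sin θ₁/V₁ = sin θ₂/V₂ ⇒ sin θ₂ = 2.772·sin 21.4°/1.155 = 2.772·0.3649/1.155 = 0.8757.
θ₂ = sin⁻¹(0.8757) = 61.13° (from vertical).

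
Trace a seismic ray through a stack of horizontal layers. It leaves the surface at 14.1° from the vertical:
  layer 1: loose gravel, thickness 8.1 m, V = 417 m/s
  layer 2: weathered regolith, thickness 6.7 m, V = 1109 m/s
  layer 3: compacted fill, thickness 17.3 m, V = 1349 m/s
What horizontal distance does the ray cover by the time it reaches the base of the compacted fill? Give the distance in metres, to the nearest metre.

Apply Snell's law at each interface; in layer i the horizontal offset is hᵢ·tan θᵢ.
Layer 1: θ = 14.10°; offset = 8.1·tan 14.10° = 2.035 m.
Layer 2: sin θ = 1109·sin 14.1°/417 = 0.6479, θ = 40.38°; offset = 6.7·tan 40.38° = 5.699 m.
Layer 3: sin θ = 1349·sin 14.1°/417 = 0.7881, θ = 52.01°; offset = 17.3·tan 52.01° = 22.149 m.
Σ offsets = 29.883 m.

30 m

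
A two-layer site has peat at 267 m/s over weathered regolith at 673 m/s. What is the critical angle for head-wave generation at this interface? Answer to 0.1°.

At critical incidence the refracted ray runs along the interface (θ₂ = 90°), so sin θ_c = V₁/V₂.
θ_c = arcsin(267/673) = arcsin 0.3967 = 23.37°.

23.4°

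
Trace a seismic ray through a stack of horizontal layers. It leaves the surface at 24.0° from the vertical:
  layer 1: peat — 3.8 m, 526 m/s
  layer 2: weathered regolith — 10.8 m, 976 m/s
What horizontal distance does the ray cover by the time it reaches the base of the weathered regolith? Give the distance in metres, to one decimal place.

p = sin θ₁/V₁ = sin 24.0°/526 = 7.7326e-04 s/m is conserved through the stack.
Layer 1: θ = 24.00°; offset = 3.8·tan 24.00° = 1.692 m.
Layer 2: sin θ = p·976 = 0.7547 → θ = 49.00°; offset = 10.8·tan 49.00° = 12.424 m.
Summing the layer offsets gives 14.116 m.

14.1 m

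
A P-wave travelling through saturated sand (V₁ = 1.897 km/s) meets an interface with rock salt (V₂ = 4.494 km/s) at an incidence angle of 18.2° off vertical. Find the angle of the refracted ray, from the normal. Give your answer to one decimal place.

Snell's law: sin θ₂ = (V₂/V₁)·sin θ₁ = (4.494/1.897)·sin 18.2° = 0.7399.
θ₂ = arcsin 0.7399 = 47.72° from the normal.

47.7°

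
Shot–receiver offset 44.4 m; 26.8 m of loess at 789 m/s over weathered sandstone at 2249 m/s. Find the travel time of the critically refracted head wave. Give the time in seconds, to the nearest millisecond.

θ_c = arcsin(V₁/V₂) = arcsin(789/2249) = 20.54°, cos θ_c = 0.9364.
Intercept time tᵢ = 2h cos θ_c / V₁ = 2·26.8·0.9364/789 = 0.06362 s.
t = x/V₂ + tᵢ = 44.4/2249 + 0.06362 = 0.08336 s.

0.083 s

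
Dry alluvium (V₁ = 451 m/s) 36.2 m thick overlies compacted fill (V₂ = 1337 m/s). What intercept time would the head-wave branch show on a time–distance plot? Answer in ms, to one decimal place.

151.1 ms

θ_c = arcsin(V₁/V₂) = arcsin(451/1337) = 19.71°; cos θ_c = 0.9414.
tᵢ = 2h·cos θ_c / V₁ = 2·36.2·0.9414 / 451 = 0.15112 s.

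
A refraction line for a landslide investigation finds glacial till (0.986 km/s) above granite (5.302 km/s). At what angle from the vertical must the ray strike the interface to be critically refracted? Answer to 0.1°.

Critical incidence: sin θ_c = V₁/V₂ = 0.986/5.302 = 0.1860.
θ_c = arcsin 0.1860 = 10.72°.

10.7°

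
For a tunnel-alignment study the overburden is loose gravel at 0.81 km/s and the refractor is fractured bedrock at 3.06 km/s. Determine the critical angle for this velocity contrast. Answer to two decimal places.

At critical incidence the refracted ray runs along the interface (θ₂ = 90°), so sin θ_c = V₁/V₂.
θ_c = arcsin(0.81/3.06) = arcsin 0.2647 = 15.35°.

15.35°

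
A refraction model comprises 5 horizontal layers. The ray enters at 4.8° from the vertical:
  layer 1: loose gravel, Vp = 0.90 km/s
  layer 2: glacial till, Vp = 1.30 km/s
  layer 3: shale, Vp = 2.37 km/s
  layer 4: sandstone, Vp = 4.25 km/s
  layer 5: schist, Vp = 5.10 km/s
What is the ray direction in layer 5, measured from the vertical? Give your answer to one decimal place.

28.3°

Snell's law across each interface conserves sin θ / V, so sin θ_5 = V_5·sin θ₁/V₁.
sin θ_5 = 5.10 × sin 4.8° / 0.90 = 0.4742.
θ_5 = arcsin 0.4742 = 28.31°.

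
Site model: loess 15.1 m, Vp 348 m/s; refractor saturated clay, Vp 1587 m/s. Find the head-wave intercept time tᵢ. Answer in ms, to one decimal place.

84.7 ms

tᵢ = 2h·√(V₂²−V₁²)/(V₁V₂).
√(V₂²−V₁²) = √(1587²−348²) = 1548.4 m/s.
tᵢ = 2·15.1·1548.4/(348·1587) = 0.08467 s.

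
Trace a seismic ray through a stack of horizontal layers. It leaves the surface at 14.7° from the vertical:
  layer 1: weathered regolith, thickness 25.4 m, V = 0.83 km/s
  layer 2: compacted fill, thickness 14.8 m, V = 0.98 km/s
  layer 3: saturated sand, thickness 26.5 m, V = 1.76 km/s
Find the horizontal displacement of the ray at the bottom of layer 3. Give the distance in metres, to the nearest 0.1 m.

p = sin θ₁/V₁ = sin 14.7°/0.83 = 3.0573e-01 s/km is conserved through the stack.
Layer 1: θ = 14.70°; offset = 25.4·tan 14.70° = 6.664 m.
Layer 2: sin θ = p·0.98 = 0.2996 → θ = 17.43°; offset = 14.8·tan 17.43° = 4.648 m.
Layer 3: sin θ = p·1.76 = 0.5381 → θ = 32.55°; offset = 26.5·tan 32.55° = 16.917 m.
Total horizontal offset = 28.229 m.

28.2 m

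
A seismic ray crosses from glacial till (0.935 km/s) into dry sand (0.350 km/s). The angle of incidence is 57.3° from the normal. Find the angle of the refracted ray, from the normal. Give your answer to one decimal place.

18.4°

sin θ₁/V₁ = sin θ₂/V₂ ⇒ sin θ₂ = 0.350·sin 57.3°/0.935 = 0.350·0.8415/0.935 = 0.3150.
θ₂ = sin⁻¹(0.3150) = 18.36° (from vertical).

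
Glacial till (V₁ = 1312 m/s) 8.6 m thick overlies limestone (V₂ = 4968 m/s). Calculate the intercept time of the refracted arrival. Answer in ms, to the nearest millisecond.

13 ms

θ_c = arcsin(V₁/V₂) = arcsin(1312/4968) = 15.31°; cos θ_c = 0.9645.
tᵢ = 2h·cos θ_c / V₁ = 2·8.6·0.9645 / 1312 = 0.01264 s.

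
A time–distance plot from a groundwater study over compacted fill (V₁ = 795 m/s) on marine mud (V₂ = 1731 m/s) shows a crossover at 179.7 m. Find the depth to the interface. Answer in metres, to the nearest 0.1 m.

x_cross = 2h·√((V₂+V₁)/(V₂−V₁)) → h = x_cross / (2·√((V₂+V₁)/(V₂−V₁))).
√((V₂+V₁)/(V₂−V₁)) = √((1731+795)/(1731−795)) = 1.6428.
h = 179.7 / (2·1.6428) = 54.69 m.

54.7 m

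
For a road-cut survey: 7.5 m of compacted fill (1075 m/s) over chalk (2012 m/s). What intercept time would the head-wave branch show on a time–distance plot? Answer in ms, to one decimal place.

11.8 ms

tᵢ = 2h·√(V₂²−V₁²)/(V₁V₂).
√(V₂²−V₁²) = √(2012²−1075²) = 1700.7 m/s.
tᵢ = 2·7.5·1700.7/(1075·2012) = 0.01179 s.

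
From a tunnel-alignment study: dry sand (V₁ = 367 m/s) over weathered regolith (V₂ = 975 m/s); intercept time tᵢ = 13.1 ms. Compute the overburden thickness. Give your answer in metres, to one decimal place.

h = tᵢ·V₁·V₂ / (2·√(V₂²−V₁²)).
√(V₂²−V₁²) = √(975² − 367²) = 903.3 m/s.
h = 0.0131 s × 367 × 975 / (2 × 903.3) = 2.59 m.

2.6 m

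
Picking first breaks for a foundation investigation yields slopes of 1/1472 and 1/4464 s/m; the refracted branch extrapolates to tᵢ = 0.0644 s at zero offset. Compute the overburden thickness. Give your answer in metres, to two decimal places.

θ_c = arcsin(1472/4464) = 19.25°; cos θ_c = 0.9441.
tᵢ = 2h cos θ_c/V₁ ⇒ h = tᵢ·V₁/(2 cos θ_c) = 0.0644·1472/(2·0.9441) = 50.21 m.

50.21 m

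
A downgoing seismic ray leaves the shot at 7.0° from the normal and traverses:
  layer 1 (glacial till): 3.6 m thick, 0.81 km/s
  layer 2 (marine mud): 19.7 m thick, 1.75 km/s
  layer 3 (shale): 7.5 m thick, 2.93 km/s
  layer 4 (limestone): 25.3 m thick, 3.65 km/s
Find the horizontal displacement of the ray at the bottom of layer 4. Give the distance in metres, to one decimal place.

Apply Snell's law at each interface; in layer i the horizontal offset is hᵢ·tan θᵢ.
Layer 1: θ = 7.00°; offset = 3.6·tan 7.00° = 0.442 m.
Layer 2: sin θ = 1.75·sin 7.0°/0.81 = 0.2633, θ = 15.27°; offset = 19.7·tan 15.27° = 5.377 m.
Layer 3: sin θ = 2.93·sin 7.0°/0.81 = 0.4408, θ = 26.16°; offset = 7.5·tan 26.16° = 3.684 m.
Layer 4: sin θ = 3.65·sin 7.0°/0.81 = 0.5492, θ = 33.31°; offset = 25.3·tan 33.31° = 16.625 m.
Summing the layer offsets gives 26.127 m.

26.1 m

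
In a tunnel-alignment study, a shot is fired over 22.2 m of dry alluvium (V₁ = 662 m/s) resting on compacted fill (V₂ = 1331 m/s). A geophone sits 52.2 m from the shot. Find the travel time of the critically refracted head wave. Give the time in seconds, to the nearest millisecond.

θ_c = arcsin(V₁/V₂) = arcsin(662/1331) = 29.83°, cos θ_c = 0.8675.
Intercept time tᵢ = 2h cos θ_c / V₁ = 2·22.2·0.8675/662 = 0.05819 s.
t = x/V₂ + tᵢ = 52.2/1331 + 0.05819 = 0.09740 s.

0.097 s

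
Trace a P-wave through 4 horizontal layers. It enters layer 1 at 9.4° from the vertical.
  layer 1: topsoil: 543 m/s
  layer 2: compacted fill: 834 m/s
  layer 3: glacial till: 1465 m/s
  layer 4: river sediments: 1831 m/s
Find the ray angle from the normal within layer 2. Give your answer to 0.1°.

Snell's law across each interface conserves sin θ / V, so sin θ_2 = V_2·sin θ₁/V₁.
sin θ_2 = 834 × sin 9.4° / 543 = 0.2509.
θ_2 = arcsin 0.2509 = 14.53°.

14.5°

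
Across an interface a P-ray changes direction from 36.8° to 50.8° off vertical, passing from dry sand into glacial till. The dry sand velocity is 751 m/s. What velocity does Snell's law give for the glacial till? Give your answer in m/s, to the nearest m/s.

Snell's law: sin 36.8°/V₁ = sin 50.8°/V₂.
V₂ = V₁·sin 50.8°/sin 36.8° = 751 × 1.2937 = 971.55 m/s.

972 m/s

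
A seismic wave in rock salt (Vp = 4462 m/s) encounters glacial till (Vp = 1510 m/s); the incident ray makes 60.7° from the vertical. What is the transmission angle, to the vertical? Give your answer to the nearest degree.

17°

Snell's law: sin θ₂ = (V₂/V₁)·sin θ₁ = (1510/4462)·sin 60.7° = 0.2951.
θ₂ = sin⁻¹(0.2951) = 17.16° (from vertical).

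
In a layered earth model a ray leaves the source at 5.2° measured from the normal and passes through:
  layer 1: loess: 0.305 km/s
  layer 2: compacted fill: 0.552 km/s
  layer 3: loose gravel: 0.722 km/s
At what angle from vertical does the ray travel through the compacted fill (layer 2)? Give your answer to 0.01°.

9.44°

Snell's law across each interface conserves sin θ / V, so sin θ_2 = V_2·sin θ₁/V₁.
sin θ_2 = 0.552 × sin 5.2° / 0.305 = 0.1640.
θ_2 = 9.44° from the vertical.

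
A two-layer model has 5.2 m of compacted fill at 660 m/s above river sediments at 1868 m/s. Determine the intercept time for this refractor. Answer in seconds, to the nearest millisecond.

0.015 s

tᵢ = 2h·√(V₂²−V₁²)/(V₁V₂).
√(V₂²−V₁²) = √(1868²−660²) = 1747.5 m/s.
tᵢ = 2·5.2·1747.5/(660·1868) = 0.01474 s.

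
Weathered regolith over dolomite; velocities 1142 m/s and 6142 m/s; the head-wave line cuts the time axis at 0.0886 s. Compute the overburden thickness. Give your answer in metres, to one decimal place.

51.5 m

h = tᵢ·V₁·V₂ / (2·√(V₂²−V₁²)).
√(V₂²−V₁²) = √(6142² − 1142²) = 6034.9 m/s.
h = 0.0886 s × 1142 × 6142 / (2 × 6034.9) = 51.49 m.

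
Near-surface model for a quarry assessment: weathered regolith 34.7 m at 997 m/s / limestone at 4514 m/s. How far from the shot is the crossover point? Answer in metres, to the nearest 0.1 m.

86.9 m

x_cross = 2h·√((V₂+V₁)/(V₂−V₁)).
(V₂+V₁)/(V₂−V₁) = (4514+997)/(4514−997) = 1.5670; √ = 1.2518.
x_cross = 2·34.7·1.2518 = 86.87 m.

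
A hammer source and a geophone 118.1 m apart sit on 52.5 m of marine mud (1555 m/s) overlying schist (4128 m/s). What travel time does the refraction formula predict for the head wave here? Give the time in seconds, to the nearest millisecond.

0.091 s

θ_c = arcsin(V₁/V₂) = arcsin(1555/4128) = 22.13°, cos θ_c = 0.9263.
Intercept time tᵢ = 2h cos θ_c / V₁ = 2·52.5·0.9263/1555 = 0.06255 s.
t = x/V₂ + tᵢ = 118.1/4128 + 0.06255 = 0.09116 s.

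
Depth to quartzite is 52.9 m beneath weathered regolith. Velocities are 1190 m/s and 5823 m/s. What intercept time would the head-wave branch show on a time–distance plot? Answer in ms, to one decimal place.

θ_c = arcsin(V₁/V₂) = arcsin(1190/5823) = 11.79°; cos θ_c = 0.9789.
tᵢ = 2h·cos θ_c / V₁ = 2·52.9·0.9789 / 1190 = 0.08703 s.

87.0 ms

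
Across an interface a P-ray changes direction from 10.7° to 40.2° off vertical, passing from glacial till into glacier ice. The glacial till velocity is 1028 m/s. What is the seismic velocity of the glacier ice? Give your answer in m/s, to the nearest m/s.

sin 10.7° = 0.1857; sin 40.2° = 0.6455.
V₂ = V₁·(sin θ₂/sin θ₁) = 1028·(0.6455/0.1857) = 3573.77 m/s.

3574 m/s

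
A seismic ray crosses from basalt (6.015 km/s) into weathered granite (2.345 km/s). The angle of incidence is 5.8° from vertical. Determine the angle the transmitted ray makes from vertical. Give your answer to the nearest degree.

sin θ₁/V₁ = sin θ₂/V₂ ⇒ sin θ₂ = 2.345·sin 5.8°/6.015 = 2.345·0.1011/6.015 = 0.0394.
θ₂ = sin⁻¹(0.0394) = 2.26° (from vertical).

2°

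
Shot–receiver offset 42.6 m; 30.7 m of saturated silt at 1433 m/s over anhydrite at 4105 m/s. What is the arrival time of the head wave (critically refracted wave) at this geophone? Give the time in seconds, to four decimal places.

θ_c = arcsin(V₁/V₂) = arcsin(1433/4105) = 20.43°, cos θ_c = 0.9371.
Intercept time tᵢ = 2h cos θ_c / V₁ = 2·30.7·0.9371/1433 = 0.04015 s.
t = x/V₂ + tᵢ = 42.6/4105 + 0.04015 = 0.05053 s.

0.0505 s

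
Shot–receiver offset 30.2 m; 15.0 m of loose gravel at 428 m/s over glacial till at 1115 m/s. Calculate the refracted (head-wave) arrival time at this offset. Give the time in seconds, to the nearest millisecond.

0.092 s

θ_c = arcsin(V₁/V₂) = arcsin(428/1115) = 22.57°, cos θ_c = 0.9234.
Intercept time tᵢ = 2h cos θ_c / V₁ = 2·15.0·0.9234/428 = 0.06472 s.
t = x/V₂ + tᵢ = 30.2/1115 + 0.06472 = 0.09181 s.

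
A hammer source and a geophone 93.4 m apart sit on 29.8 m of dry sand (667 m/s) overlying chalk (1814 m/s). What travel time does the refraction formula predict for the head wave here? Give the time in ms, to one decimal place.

134.6 ms

t = x/V₂ + 2h·√(V₂²−V₁²)/(V₁V₂).
√(V₂²−V₁²) = √(1814²−667²) = 1686.9 m/s; delay term = 2·29.8·1686.9/(667·1814) = 0.08310 s.
t = 93.4/1814 + 0.08310 = 0.13458 s.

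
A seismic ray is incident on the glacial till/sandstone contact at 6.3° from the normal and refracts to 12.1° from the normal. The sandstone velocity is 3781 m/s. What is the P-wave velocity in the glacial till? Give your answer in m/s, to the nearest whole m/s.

1979 m/s

Snell's law: sin 6.3°/V₁ = sin 12.1°/V₂.
V₁ = V₂·sin 6.3°/sin 12.1° = 3781 × 0.5235 = 1979.34 m/s.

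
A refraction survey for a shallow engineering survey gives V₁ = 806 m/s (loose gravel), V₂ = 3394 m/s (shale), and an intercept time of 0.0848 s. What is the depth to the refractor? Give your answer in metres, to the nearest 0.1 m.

θ_c = arcsin(806/3394) = 13.74°; cos θ_c = 0.9714.
tᵢ = 2h cos θ_c/V₁ ⇒ h = tᵢ·V₁/(2 cos θ_c) = 0.0848·806/(2·0.9714) = 35.18 m.

35.2 m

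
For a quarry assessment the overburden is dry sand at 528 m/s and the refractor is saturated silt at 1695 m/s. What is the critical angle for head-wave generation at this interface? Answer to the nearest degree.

18°

At critical incidence the refracted ray runs along the interface (θ₂ = 90°), so sin θ_c = V₁/V₂.
θ_c = arcsin(528/1695) = arcsin 0.3115 = 18.15°.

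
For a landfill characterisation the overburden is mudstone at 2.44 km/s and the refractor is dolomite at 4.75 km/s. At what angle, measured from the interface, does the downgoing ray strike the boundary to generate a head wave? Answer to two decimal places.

At critical incidence the refracted ray runs along the interface (θ₂ = 90°), so sin θ_c = V₁/V₂.
θ_c = arcsin(2.44/4.75) = arcsin 0.5137 = 30.91°.
Measured from the interface: 90° − 30.91° = 59.09°.

59.09°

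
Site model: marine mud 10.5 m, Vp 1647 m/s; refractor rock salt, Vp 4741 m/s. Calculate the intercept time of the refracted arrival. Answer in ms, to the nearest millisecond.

θ_c = arcsin(V₁/V₂) = arcsin(1647/4741) = 20.33°; cos θ_c = 0.9377.
tᵢ = 2h·cos θ_c / V₁ = 2·10.5·0.9377 / 1647 = 0.01196 s.

12 ms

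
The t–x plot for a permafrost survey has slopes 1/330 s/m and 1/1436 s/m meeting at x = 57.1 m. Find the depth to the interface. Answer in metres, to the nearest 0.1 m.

22.6 m

x_cross = 2h·√((V₂+V₁)/(V₂−V₁)) → h = x_cross / (2·√((V₂+V₁)/(V₂−V₁))).
√((V₂+V₁)/(V₂−V₁)) = √((1436+330)/(1436−330)) = 1.2636.
h = 57.1 / (2·1.2636) = 22.59 m.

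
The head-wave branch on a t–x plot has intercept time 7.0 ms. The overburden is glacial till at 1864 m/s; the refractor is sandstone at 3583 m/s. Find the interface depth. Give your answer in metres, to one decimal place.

θ_c = arcsin(1864/3583) = 31.35°; cos θ_c = 0.8540.
tᵢ = 2h cos θ_c/V₁ ⇒ h = tᵢ·V₁/(2 cos θ_c) = 0.007·1864/(2·0.8540) = 7.64 m.

7.6 m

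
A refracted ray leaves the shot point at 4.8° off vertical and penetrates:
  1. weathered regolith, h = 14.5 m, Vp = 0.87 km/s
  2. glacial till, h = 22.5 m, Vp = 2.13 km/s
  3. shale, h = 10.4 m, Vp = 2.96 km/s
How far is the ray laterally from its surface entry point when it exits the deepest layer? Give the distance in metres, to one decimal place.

9.0 m

Ray parameter p = sin 4.8° / 0.87 km/s = 9.6181e-02 s/km.
Layer 1: θ = 4.80°; offset = 14.5·tan 4.80° = 1.218 m.
Layer 2: sin θ = p·2.13 = 0.2049 → θ = 11.82°; offset = 22.5·tan 11.82° = 4.709 m.
Layer 3: sin θ = p·2.96 = 0.2847 → θ = 16.54°; offset = 10.4·tan 16.54° = 3.089 m.
Summing the layer offsets gives 9.016 m.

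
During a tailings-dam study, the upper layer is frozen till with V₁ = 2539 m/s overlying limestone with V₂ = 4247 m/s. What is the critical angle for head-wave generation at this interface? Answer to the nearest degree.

37°

Critical incidence: sin θ_c = V₁/V₂ = 2539/4247 = 0.5978.
θ_c = arcsin 0.5978 = 36.71°.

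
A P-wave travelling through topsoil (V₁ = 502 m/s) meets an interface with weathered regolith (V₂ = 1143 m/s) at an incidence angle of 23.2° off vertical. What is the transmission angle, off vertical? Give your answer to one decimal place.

Snell's law: sin θ₂ = (V₂/V₁)·sin θ₁ = (1143/502)·sin 23.2° = 0.8970.
θ₂ = sin⁻¹(0.8970) = 63.76° (from vertical).

63.8°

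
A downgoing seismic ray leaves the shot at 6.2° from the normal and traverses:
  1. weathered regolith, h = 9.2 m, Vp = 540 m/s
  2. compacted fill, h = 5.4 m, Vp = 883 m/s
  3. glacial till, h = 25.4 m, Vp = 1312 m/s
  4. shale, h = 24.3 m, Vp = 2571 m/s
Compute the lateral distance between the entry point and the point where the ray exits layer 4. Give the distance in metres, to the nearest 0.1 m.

23.4 m

Ray parameter p = sin 6.2° / 540 m/s = 2.0000e-04 s/m.
Layer 1: θ = 6.20°; offset = 9.2·tan 6.20° = 0.999 m.
Layer 2: sin θ = p·883 = 0.1766 → θ = 10.17°; offset = 5.4·tan 10.17° = 0.969 m.
Layer 3: sin θ = p·1312 = 0.2624 → θ = 15.21°; offset = 25.4·tan 15.21° = 6.907 m.
Layer 4: sin θ = p·2571 = 0.5142 → θ = 30.94°; offset = 24.3·tan 30.94° = 14.568 m.
Summing the layer offsets gives 23.444 m.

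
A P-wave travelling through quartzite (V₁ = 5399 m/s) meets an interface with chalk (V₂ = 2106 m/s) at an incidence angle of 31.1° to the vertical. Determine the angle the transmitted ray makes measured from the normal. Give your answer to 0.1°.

Snell's law: sin θ₂ = (V₂/V₁)·sin θ₁ = (2106/5399)·sin 31.1° = 0.2015.
θ₂ = sin⁻¹(0.2015) = 11.62° (from vertical).

11.6°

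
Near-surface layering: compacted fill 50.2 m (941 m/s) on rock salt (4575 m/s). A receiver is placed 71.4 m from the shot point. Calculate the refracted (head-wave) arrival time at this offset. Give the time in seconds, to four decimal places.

θ_c = arcsin(V₁/V₂) = arcsin(941/4575) = 11.87°, cos θ_c = 0.9786.
Intercept time tᵢ = 2h cos θ_c / V₁ = 2·50.2·0.9786/941 = 0.10441 s.
t = x/V₂ + tᵢ = 71.4/4575 + 0.10441 = 0.12002 s.

0.1200 s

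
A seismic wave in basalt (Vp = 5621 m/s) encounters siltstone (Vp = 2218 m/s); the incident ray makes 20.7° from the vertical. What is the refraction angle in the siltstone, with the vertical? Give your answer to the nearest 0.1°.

sin θ₁/V₁ = sin θ₂/V₂ ⇒ sin θ₂ = 2218·sin 20.7°/5621 = 2218·0.3535/5621 = 0.1395.
θ₂ = sin⁻¹(0.1395) = 8.02° (from vertical).

8.0°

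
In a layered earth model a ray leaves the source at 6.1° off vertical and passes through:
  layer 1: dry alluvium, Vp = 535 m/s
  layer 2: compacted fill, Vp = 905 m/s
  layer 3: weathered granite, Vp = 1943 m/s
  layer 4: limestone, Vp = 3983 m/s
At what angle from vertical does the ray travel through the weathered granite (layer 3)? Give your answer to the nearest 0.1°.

22.7°

Snell's law across each interface conserves sin θ / V, so sin θ_3 = V_3·sin θ₁/V₁.
sin θ_3 = 1943 × sin 6.1° / 535 = 0.3859.
θ_3 = 22.70° from the vertical.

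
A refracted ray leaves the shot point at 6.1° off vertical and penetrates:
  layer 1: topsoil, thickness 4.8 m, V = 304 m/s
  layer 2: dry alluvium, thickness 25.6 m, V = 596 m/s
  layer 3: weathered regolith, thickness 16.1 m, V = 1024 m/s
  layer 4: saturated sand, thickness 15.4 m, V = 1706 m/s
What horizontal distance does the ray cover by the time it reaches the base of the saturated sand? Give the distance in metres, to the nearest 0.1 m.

Ray parameter p = sin 6.1° / 304 m/s = 3.4955e-04 s/m.
Layer 1: θ = 6.10°; offset = 4.8·tan 6.10° = 0.513 m.
Layer 2: sin θ = p·596 = 0.2083 → θ = 12.02°; offset = 25.6·tan 12.02° = 5.453 m.
Layer 3: sin θ = p·1024 = 0.3579 → θ = 20.97°; offset = 16.1·tan 20.97° = 6.172 m.
Layer 4: sin θ = p·1706 = 0.5963 → θ = 36.61°; offset = 15.4·tan 36.61° = 11.440 m.
Total horizontal offset = 23.578 m.

23.6 m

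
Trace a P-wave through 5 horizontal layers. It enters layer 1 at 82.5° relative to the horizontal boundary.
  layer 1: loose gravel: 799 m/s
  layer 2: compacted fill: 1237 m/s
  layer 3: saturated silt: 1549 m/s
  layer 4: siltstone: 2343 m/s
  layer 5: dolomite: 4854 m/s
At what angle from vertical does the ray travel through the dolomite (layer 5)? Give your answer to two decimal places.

From the normal: θ₁ = 90° − 82.5° = 7.5°.
Ray parameter p = sin 7.5° / 799 = 1.6336e-04 s/m.
sin θ_5 = p·V_5 = 1.6336e-04 × 4854 = 0.7930.
θ_5 = arcsin 0.7930 = 52.46°.

52.46°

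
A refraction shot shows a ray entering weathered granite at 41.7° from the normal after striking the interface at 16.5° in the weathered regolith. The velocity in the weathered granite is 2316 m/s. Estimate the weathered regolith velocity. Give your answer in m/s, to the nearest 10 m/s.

Snell's law: sin 16.5°/V₁ = sin 41.7°/V₂.
V₁ = V₂·sin 16.5°/sin 41.7° = 2316 × 0.4269 = 988.80 m/s.

990 m/s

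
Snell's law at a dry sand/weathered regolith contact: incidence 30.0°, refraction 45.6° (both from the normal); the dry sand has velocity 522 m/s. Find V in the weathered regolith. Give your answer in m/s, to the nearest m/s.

Snell's law: sin 30.0°/V₁ = sin 45.6°/V₂.
V₂ = V₁·sin 45.6°/sin 30.0° = 522 × 1.4289 = 745.91 m/s.

746 m/s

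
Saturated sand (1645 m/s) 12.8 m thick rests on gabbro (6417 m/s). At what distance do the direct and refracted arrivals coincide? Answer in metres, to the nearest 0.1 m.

x_cross = 2h·√((V₂+V₁)/(V₂−V₁)).
(V₂+V₁)/(V₂−V₁) = (6417+1645)/(6417−1645) = 1.6894; √ = 1.2998.
x_cross = 2·12.8·1.2998 = 33.27 m.

33.3 m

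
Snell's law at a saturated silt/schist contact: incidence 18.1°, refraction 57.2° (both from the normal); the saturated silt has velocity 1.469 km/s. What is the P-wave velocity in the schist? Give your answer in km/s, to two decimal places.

Snell's law: sin 18.1°/V₁ = sin 57.2°/V₂.
V₂ = V₁·sin 57.2°/sin 18.1° = 1.469 × 2.7056 = 3.97 km/s.

3.97 km/s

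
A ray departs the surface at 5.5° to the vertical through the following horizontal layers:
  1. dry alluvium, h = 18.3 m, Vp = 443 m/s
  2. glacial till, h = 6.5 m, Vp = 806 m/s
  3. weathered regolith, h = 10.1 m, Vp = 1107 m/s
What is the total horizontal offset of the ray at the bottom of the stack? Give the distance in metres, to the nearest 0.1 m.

Apply Snell's law at each interface; in layer i the horizontal offset is hᵢ·tan θᵢ.
Layer 1: θ = 5.50°; offset = 18.3·tan 5.50° = 1.762 m.
Layer 2: sin θ = 806·sin 5.5°/443 = 0.1744, θ = 10.04°; offset = 6.5·tan 10.04° = 1.151 m.
Layer 3: sin θ = 1107·sin 5.5°/443 = 0.2395, θ = 13.86°; offset = 10.1·tan 13.86° = 2.492 m.
Total horizontal offset = 5.405 m.

5.4 m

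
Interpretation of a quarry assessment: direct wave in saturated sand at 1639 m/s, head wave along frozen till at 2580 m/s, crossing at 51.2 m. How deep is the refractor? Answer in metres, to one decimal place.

h = (x_cross/2)·√((V₂−V₁)/(V₂+V₁)).
(V₂−V₁)/(V₂+V₁) = (2580−1639)/(2580+1639) = 0.2230; √ = 0.4723.
h = (51.2/2)·0.4723 = 12.09 m.

12.1 m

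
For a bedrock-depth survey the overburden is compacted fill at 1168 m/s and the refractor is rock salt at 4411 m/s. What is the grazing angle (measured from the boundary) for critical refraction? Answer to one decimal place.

At critical incidence the refracted ray runs along the interface (θ₂ = 90°), so sin θ_c = V₁/V₂.
θ_c = arcsin(1168/4411) = arcsin 0.2648 = 15.35°.
Measured from the interface: 90° − 15.35° = 74.65°.

74.6°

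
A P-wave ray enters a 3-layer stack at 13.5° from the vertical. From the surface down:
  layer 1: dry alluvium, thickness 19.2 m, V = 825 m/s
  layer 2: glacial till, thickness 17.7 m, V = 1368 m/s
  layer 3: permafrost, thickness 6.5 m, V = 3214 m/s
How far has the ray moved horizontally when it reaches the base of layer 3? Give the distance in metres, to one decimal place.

Apply Snell's law at each interface; in layer i the horizontal offset is hᵢ·tan θᵢ.
Layer 1: θ = 13.50°; offset = 19.2·tan 13.50° = 4.610 m.
Layer 2: sin θ = 1368·sin 13.5°/825 = 0.3871, θ = 22.77°; offset = 17.7·tan 22.77° = 7.431 m.
Layer 3: sin θ = 3214·sin 13.5°/825 = 0.9094, θ = 65.43°; offset = 6.5·tan 65.43° = 14.216 m.
Summing the layer offsets gives 26.257 m.

26.3 m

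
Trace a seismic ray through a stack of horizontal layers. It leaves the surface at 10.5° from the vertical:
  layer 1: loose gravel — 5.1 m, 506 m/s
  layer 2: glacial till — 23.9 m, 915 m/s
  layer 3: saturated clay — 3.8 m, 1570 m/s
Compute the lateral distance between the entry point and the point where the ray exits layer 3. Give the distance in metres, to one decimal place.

11.9 m

Ray parameter p = sin 10.5° / 506 m/s = 3.6015e-04 s/m.
Layer 1: θ = 10.50°; offset = 5.1·tan 10.50° = 0.945 m.
Layer 2: sin θ = p·915 = 0.3295 → θ = 19.24°; offset = 23.9·tan 19.24° = 8.342 m.
Layer 3: sin θ = p·1570 = 0.5654 → θ = 34.43°; offset = 3.8·tan 34.43° = 2.605 m.
Total horizontal offset = 11.892 m.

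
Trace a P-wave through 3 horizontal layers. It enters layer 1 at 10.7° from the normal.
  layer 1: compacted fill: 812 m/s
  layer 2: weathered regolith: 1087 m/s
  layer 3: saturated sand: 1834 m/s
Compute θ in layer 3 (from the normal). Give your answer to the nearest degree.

Snell's law across each interface conserves sin θ / V, so sin θ_3 = V_3·sin θ₁/V₁.
sin θ_3 = 1834 × sin 10.7° / 812 = 0.4194.
θ_3 = arcsin 0.4194 = 24.79°.

25°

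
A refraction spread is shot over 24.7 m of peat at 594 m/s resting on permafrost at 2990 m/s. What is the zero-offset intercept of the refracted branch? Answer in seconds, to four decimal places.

0.0815 s

tᵢ = 2h·√(V₂²−V₁²)/(V₁V₂).
√(V₂²−V₁²) = √(2990²−594²) = 2930.4 m/s.
tᵢ = 2·24.7·2930.4/(594·2990) = 0.08151 s.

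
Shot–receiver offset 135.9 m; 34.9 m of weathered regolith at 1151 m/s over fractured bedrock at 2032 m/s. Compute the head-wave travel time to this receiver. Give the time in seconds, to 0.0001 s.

0.1169 s

t = x/V₂ + 2h·√(V₂²−V₁²)/(V₁V₂).
√(V₂²−V₁²) = √(2032²−1151²) = 1674.6 m/s; delay term = 2·34.9·1674.6/(1151·2032) = 0.04998 s.
t = 135.9/2032 + 0.04998 = 0.11686 s.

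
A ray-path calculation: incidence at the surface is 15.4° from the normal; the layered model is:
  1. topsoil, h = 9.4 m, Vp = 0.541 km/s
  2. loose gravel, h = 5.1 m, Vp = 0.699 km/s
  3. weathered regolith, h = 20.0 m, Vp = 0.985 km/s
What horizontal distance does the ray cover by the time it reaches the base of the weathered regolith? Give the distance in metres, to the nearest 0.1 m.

Ray parameter p = sin 15.4° / 0.541 km/s = 4.9086e-01 s/km.
Layer 1: θ = 15.40°; offset = 9.4·tan 15.40° = 2.589 m.
Layer 2: sin θ = p·0.699 = 0.3431 → θ = 20.07°; offset = 5.1·tan 20.07° = 1.863 m.
Layer 3: sin θ = p·0.985 = 0.4835 → θ = 28.91°; offset = 20.0·tan 28.91° = 11.047 m.
Total horizontal offset = 15.499 m.

15.5 m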